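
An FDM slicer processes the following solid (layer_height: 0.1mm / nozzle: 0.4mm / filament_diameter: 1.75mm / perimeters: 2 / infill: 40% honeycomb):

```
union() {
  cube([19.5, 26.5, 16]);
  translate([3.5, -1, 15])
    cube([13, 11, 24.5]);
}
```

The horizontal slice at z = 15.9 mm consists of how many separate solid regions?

At z = 15.9 mm: the cube is present — its section is the full 19.5×26.5 rectangle; the 13×11 cube at (3.5, -1) contributes its full rectangle; Taking the union: the regions partially overlap (shared area 130.00 mm²), so overlapping operands fuse into one piece — 1 connected region. The result has 1 disconnected region.

1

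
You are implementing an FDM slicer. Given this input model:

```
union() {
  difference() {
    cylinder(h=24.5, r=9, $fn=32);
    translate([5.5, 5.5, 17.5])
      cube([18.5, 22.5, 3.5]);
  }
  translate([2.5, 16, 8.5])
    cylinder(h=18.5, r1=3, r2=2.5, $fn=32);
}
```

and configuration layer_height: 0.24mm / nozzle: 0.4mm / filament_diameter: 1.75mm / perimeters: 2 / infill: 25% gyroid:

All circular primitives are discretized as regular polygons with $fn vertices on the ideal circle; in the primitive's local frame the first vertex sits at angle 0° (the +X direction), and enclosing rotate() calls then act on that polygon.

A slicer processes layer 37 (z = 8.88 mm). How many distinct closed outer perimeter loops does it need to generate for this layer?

2

At z = 8.88 mm: the r=9 cylinder contributes a regular 32-gon of circumradius 9; the cube at (5.5, 5.5) is absent (z outside [17.5, 21]); Taking the first minus the rest: none of the subtracted shapes is present at this height, so the r=9 cylinder is unchanged — 1 connected region; the cone at (2.5, 16) contributes a regular 32-gon of circumradius 2.990 (interpolated between r1=3 and r2=2.5 at t=0.021); Merging all regions: the 2 present regions are separate (no shared area or edge), so areas and boundary lengths simply add and each stays a separate island — 2 connected regions. The result has 2 disconnected regions.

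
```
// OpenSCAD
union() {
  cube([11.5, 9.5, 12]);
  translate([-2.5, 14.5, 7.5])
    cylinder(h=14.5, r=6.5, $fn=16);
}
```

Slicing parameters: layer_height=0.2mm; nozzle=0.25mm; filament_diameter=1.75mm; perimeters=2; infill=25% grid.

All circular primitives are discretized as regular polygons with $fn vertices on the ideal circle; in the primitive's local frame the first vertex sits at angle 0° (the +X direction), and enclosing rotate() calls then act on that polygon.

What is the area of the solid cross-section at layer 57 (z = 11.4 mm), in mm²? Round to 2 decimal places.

237.85 mm²

At z = 11.4 mm: the cube is present — its section is the full 11.5×9.5 rectangle (area 109.25 mm²); the cylinder at (-2.5, 14.5): section is a regular 16-gon, circumradius r=6.5 (area = (16/2)·6.500²·sin(360°/16) = 129.35 mm²); Combining (union): the regions partially overlap — summed areas 238.60 mm² minus the doubly-counted overlap 0.74 mm² gives 237.85 mm² — area = 237.85 mm². Overall, the cross-section is a single solid region. Net area = 237.85 mm².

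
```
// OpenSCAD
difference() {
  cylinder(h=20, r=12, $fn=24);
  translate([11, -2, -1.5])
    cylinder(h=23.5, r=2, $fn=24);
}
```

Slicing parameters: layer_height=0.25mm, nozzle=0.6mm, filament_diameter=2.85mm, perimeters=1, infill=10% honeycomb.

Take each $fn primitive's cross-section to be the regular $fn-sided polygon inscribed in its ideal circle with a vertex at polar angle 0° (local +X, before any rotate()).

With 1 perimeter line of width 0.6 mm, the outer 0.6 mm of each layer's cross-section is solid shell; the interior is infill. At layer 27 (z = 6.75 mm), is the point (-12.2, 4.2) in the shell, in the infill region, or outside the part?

At z = 6.75 mm: the cylinder: section is a regular 24-gon, circumradius r=12; the r=2 cylinder at (11, -2) gives a regular 24-gon of circumradius 2 (constant along its height); After the difference (first − rest): starting from the r=12 cylinder, the r=2 cylinder at (11, -2) partially overlaps it — only the 8.95 mm² overlap (of its 12.42 mm²) is removed, clipping the outline — 1 connected region. Overall, the cross-section is a single solid region. The nearest boundary edge runs (-11.59, 3.11)→(-10.39, 6.00); distance from the point to it = 0.98 mm. The point is not inside any of the regions above, so it lies outside the cross-section (0.98 mm from the nearest boundary).

outside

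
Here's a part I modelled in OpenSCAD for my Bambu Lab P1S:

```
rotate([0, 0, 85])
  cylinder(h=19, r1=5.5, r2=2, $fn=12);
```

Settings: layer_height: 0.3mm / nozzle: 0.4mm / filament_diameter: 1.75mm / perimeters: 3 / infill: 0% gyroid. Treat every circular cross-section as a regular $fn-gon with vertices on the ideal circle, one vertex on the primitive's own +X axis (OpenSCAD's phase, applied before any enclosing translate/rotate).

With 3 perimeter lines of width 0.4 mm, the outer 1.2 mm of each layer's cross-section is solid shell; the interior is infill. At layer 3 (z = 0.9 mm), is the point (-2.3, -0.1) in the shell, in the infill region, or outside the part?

At z = 0.9 mm: the cone: at t=0.047 of its height the radius interpolates to r₁+(r₂−r₁)t = 5.334, giving a regular 12-gon of that circumradius; (whole slice rotated 85° about Z — lengths, areas and connectivity unchanged). Overall, the cross-section is a single solid region. Undo the 85° rotation: the query point maps to (-0.300, 2.283) in the un-rotated model frame. The nearest boundary edge runs (0.00, 5.33)→(-2.67, 4.62); distance from the point to it = 2.87 mm. The point is inside the cross-section and 2.87 mm from the nearest boundary — more than the 1.2 mm shell width (3 × 0.4), so it's in the infill interior.

infill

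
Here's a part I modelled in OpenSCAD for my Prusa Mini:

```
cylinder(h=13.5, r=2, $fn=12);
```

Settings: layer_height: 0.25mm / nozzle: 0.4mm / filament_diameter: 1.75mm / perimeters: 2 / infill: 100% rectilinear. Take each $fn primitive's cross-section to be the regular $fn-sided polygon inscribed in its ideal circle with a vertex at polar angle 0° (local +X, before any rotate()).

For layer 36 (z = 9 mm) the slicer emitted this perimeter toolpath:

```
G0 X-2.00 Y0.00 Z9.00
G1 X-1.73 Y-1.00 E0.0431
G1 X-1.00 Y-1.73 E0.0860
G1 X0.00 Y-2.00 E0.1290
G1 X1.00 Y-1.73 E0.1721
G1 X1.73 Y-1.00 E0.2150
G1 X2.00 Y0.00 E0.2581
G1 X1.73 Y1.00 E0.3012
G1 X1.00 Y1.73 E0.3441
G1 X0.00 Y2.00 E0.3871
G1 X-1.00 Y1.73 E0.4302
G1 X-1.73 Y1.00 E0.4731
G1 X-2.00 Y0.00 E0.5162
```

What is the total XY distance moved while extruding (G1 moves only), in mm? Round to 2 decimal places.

Sum the Euclidean lengths of each G1 segment: total = 12.42 mm.

12.42 mm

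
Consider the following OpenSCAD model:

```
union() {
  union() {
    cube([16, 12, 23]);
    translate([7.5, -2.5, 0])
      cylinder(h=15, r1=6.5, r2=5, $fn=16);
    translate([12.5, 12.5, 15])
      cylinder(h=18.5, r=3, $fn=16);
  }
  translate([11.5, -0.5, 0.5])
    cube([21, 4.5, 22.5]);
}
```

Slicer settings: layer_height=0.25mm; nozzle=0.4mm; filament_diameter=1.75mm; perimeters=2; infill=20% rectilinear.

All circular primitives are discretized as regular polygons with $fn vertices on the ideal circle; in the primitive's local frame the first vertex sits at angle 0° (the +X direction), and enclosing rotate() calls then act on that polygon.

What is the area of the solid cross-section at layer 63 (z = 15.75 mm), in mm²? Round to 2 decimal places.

285.23 mm²

At z = 15.75 mm: the cube is present — its section is the full 16×12 rectangle (area 192.00 mm²); the cone at (7.5, -2.5) does not reach this height (z outside [0, 15]); the r=3 cylinder at (12.5, 12.5) gives a regular 16-gon of circumradius 3 (constant along its height) (area = (16/2)·3.000²·sin(360°/16) = 27.55 mm²); Merging all regions: the regions partially overlap — summed areas 219.55 mm² minus the doubly-counted overlap 10.83 mm² gives 208.73 mm² — area = 208.73 mm²; the cube at (11.5, -0.5) (footprint 21×4.5) is included at this height (area 94.50 mm²); Taking the union: the regions partially overlap — summed areas 303.23 mm² minus the doubly-counted overlap 18.00 mm² gives 285.23 mm² — area = 285.23 mm². Overall, the cross-section is a single solid region. Net area = 285.23 mm².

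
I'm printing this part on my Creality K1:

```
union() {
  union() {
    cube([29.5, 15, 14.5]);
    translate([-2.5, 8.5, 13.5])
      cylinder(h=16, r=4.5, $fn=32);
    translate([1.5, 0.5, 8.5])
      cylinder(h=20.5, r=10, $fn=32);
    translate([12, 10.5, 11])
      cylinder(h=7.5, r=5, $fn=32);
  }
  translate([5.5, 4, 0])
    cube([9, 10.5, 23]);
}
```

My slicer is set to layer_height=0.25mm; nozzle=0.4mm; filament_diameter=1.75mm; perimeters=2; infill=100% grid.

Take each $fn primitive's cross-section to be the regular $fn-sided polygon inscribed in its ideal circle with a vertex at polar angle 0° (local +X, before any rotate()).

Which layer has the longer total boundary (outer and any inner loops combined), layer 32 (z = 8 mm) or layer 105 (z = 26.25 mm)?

layer 32 (z = 8 mm)

Layer 32 (z = 8): the cube (footprint 29.5×15) is included at this height (perimeter 89.00 mm); the cylinder at (-2.5, 8.5) does not reach this height (z outside [13.5, 29.5]); the cylinder at (1.5, 0.5) is absent (z outside [8.5, 29]); the cylinder at (12, 10.5) is not intersected at this z (z outside [11, 18.5]); Taking the union: only the 29.5×15 cube is present, so the union is just that shape — boundary = 89.00 mm; the cube at (5.5, 4) is present — its section is the full 9×10.5 rectangle (perimeter 39.00 mm); Combining (union): the 9×10.5 cube at (5.5, 4) lies entirely inside that combined region, so the union is just that combined region — boundary = 89.00 mm. So its perimeter = 89.00 mm. Layer 105 (z = 26.25): the cube does not reach this height (z outside [0, 14.5]); the r=4.5 cylinder at (-2.5, 8.5) gives a regular 32-gon of circumradius 4.5 (constant along its height) (perimeter = 2·32·4.500·sin(180°/32) = 28.23 mm); the r=10 cylinder at (1.5, 0.5) contributes a regular 32-gon of circumradius 10 (perimeter = 2·32·10.000·sin(180°/32) = 62.73 mm); the cylinder at (12, 10.5) is absent (z outside [11, 18.5]); Combining (union): the regions partially overlap (shared area 37.67 mm²), so the edge portions inside another operand are dropped and the merged outline is re-measured after clipping — boundary = 67.60 mm; the cube at (5.5, 4) is absent (z outside [0, 23]); Combining (union): only the result so far is present, so the union is just that shape — boundary = 67.60 mm. So its perimeter = 67.60 mm. Layer 32 is larger (89.00 vs 67.60 mm).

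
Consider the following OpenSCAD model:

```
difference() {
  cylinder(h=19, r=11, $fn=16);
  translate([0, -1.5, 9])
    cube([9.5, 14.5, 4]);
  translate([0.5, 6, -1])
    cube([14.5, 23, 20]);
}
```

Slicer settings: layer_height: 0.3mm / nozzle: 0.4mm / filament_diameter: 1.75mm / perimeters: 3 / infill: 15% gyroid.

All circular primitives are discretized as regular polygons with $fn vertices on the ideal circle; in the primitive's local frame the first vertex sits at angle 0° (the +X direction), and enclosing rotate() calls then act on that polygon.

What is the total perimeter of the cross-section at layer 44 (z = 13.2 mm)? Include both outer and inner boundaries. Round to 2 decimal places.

At z = 13.2 mm: the cylinder: section is a regular 16-gon, circumradius r=11 (perimeter = 2·16·11.000·sin(180°/16) = 68.67 mm); the cube at (0, -1.5) is not intersected at this z (z outside [9, 13]); the cube at (0.5, 6) is present — its section is the full 14.5×23 rectangle (perimeter 75.00 mm); Taking the first minus the rest: starting from the r=11 cylinder, the 14.5×23 cube at (0.5, 6) partially overlaps it — only the 28.47 mm² overlap (of its 333.50 mm²) is removed, clipping the outline — boundary = 71.83 mm. Overall, the cross-section is a single solid region. Total boundary length (outer) = 71.83 mm.

71.83 mm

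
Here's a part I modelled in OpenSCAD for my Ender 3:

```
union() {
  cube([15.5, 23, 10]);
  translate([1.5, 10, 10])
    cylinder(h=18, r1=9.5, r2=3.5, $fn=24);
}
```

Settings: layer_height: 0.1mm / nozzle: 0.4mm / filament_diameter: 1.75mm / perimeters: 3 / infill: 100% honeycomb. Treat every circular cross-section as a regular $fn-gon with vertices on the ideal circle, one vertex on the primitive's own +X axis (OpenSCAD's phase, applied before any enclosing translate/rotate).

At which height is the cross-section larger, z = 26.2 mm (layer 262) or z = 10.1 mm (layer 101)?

layer 101 (z = 10.1 mm)

Layer 262 (z = 26.2): the cube does not reach this height (z outside [0, 10]); the cone at (1.5, 10): at t=0.900 of its height the radius interpolates to r₁+(r₂−r₁)t = 4.100, giving a regular 24-gon of that circumradius (area = (24/2)·4.100²·sin(360°/24) = 52.21 mm²); Merging all regions: only the cone at (1.5, 10) is present, so the union is just that shape — area = 52.21 mm². So its area = 52.21 mm². Layer 101 (z = 10.1): the cube is absent (z outside [0, 10]); the cone at (1.5, 10) (r1=9.5→r2=3.5) has section circumradius 9.467 here — a regular 24-gon (area = (24/2)·9.467²·sin(360°/24) = 278.34 mm²); Taking the union: only the cone at (1.5, 10) is present, so the union is just that shape — area = 278.34 mm². So its area = 278.34 mm². Layer 101 is larger (278.34 vs 52.21 mm²).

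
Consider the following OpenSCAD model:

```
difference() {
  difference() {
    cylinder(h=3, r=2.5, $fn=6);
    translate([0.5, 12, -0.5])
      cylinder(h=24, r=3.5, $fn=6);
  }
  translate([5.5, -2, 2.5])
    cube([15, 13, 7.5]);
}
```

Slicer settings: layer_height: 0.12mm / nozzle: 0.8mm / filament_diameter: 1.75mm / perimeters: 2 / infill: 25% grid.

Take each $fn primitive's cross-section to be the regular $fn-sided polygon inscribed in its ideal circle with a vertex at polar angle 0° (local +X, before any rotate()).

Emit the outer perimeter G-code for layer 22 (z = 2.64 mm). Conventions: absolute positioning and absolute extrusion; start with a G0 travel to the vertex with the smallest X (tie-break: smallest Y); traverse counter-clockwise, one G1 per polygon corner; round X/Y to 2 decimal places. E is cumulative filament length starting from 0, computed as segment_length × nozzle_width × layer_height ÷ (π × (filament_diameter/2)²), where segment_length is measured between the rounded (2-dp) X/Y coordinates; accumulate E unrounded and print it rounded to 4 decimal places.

At z = 2.64 mm: the r=2.5 cylinder contributes a regular 6-gon of circumradius 2.5; the r=3.5 cylinder at (0.5, 12) contributes a regular 6-gon of circumradius 3.5; Taking the first minus the rest: starting from the r=2.5 cylinder, the r=3.5 cylinder at (0.5, 12) misses the remaining region (no effect) — 1 connected region; the cube at (5.5, -2) is present — its section is the full 15×13 rectangle; After the difference (first − rest): starting from that combined region, the 15×13 cube at (5.5, -2) misses the remaining region (no effect) — 1 connected region. The outline is a single polygon with 6 vertices. Extrusion per mm of travel: 0.8 × 0.12 / (π × 0.875²) = 0.039912. Accumulating E over each segment gives final E = 0.5994.

G0 X-2.50 Y0.00 Z2.64
G1 X-1.25 Y-2.17 E0.1000
G1 X1.25 Y-2.17 E0.1997
G1 X2.50 Y0.00 E0.2997
G1 X1.25 Y2.17 E0.3996
G1 X-1.25 Y2.17 E0.4994
G1 X-2.50 Y0.00 E0.5994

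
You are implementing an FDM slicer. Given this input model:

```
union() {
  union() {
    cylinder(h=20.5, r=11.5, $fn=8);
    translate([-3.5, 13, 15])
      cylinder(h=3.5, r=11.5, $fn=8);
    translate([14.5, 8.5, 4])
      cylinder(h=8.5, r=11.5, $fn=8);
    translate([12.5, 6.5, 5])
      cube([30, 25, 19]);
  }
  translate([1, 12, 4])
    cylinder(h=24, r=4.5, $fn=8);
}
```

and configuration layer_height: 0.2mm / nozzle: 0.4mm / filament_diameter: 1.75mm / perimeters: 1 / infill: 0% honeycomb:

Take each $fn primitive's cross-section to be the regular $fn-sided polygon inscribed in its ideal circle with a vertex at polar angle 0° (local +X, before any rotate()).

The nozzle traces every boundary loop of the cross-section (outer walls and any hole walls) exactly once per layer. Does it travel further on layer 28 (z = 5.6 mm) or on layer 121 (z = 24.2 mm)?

layer 28 (z = 5.6 mm)

Layer 28 (z = 5.6): the r=11.5 cylinder contributes a regular 8-gon of circumradius 11.5 (perimeter = 2·8·11.500·sin(180°/8) = 70.41 mm); the cylinder at (-3.5, 13) does not reach this height (z outside [15, 18.5]); the cylinder at (14.5, 8.5): section is a regular 8-gon, circumradius r=11.5 (perimeter = 2·8·11.500·sin(180°/8) = 70.41 mm); the cube at (12.5, 6.5) (footprint 30×25) is included at this height (perimeter 110.00 mm); Taking the union: the regions partially overlap (shared area 190.27 mm²), so the edge portions inside another operand are dropped and the merged outline is re-measured after clipping — boundary = 172.94 mm; the cylinder at (1, 12): section is a regular 8-gon, circumradius r=4.5 (perimeter = 2·8·4.500·sin(180°/8) = 27.55 mm); Taking the union: the regions partially overlap (shared area 20.33 mm²), so the edge portions inside another operand are dropped and the merged outline is re-measured after clipping — boundary = 176.64 mm. So its perimeter = 176.64 mm. Layer 121 (z = 24.2): the cylinder is not intersected at this z (z outside [0, 20.5]); the cylinder at (-3.5, 13) is absent (z outside [15, 18.5]); the cylinder at (14.5, 8.5) does not reach this height (z outside [4, 12.5]); the cube at (12.5, 6.5) is absent (z outside [5, 24]); Merging all regions: nothing is present at this height; the r=4.5 cylinder at (1, 12) gives a regular 8-gon of circumradius 4.5 (constant along its height) (perimeter = 2·8·4.500·sin(180°/8) = 27.55 mm); Taking the union: only the r=4.5 cylinder at (1, 12) is present, so the union is just that shape — boundary = 27.55 mm. So its perimeter = 27.55 mm. Layer 28 is larger (176.64 vs 27.55 mm).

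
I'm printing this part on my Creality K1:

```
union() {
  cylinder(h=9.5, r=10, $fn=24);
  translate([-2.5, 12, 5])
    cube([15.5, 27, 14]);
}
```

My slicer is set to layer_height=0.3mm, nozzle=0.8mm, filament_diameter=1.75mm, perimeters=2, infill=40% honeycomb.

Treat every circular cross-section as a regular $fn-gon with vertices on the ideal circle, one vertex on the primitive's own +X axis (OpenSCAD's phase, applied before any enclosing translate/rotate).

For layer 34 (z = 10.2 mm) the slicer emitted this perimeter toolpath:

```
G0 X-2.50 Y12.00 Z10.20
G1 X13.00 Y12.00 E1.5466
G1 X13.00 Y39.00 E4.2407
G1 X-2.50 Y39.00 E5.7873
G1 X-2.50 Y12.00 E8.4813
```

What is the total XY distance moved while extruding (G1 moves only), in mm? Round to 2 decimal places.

Sum the Euclidean lengths of each G1 segment: total = 85.00 mm.

85.00 mm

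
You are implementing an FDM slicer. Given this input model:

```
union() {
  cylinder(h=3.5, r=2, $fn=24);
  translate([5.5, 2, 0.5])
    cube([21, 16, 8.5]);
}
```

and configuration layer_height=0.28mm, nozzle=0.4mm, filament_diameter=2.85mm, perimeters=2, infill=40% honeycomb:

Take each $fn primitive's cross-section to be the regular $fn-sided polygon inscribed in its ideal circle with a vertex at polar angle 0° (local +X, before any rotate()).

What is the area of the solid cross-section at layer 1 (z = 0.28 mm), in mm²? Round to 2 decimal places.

At z = 0.28 mm: the cylinder: section is a regular 24-gon, circumradius r=2 (area = (24/2)·2.000²·sin(360°/24) = 12.42 mm²); the cube at (5.5, 2) is not intersected at this z (z outside [0.5, 9]); Combining (union): only the r=2 cylinder is present, so the union is just that shape — area = 12.42 mm². Overall, the cross-section is a single solid region. Net area = 12.42 mm².

12.42 mm²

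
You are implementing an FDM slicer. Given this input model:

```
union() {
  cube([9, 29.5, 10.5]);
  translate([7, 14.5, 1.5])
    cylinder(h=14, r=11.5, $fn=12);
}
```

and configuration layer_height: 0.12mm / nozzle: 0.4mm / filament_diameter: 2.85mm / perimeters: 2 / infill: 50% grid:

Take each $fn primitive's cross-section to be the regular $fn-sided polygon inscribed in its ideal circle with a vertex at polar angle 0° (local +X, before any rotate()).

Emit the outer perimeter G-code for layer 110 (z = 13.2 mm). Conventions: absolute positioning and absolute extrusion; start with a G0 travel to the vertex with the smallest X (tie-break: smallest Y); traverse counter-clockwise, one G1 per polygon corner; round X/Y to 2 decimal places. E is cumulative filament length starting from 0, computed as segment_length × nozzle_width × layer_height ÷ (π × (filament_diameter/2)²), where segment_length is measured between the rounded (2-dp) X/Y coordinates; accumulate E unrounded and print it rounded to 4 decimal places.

At z = 13.2 mm: the cube is absent (z outside [0, 10.5]); the r=11.5 cylinder at (7, 14.5) contributes a regular 12-gon of circumradius 11.5; Combining (union): only the r=11.5 cylinder at (7, 14.5) is present, so the union is just that shape — 1 connected region. The outline is a single polygon with 12 vertices. Extrusion per mm of travel: 0.4 × 0.12 / (π × 1.425²) = 0.007524. Accumulating E over each segment gives final E = 0.5375.

G0 X-4.50 Y14.50 Z13.20
G1 X-2.96 Y8.75 E0.0448
G1 X1.25 Y4.54 E0.0896
G1 X7.00 Y3.00 E0.1344
G1 X12.75 Y4.54 E0.1792
G1 X16.96 Y8.75 E0.2240
G1 X18.50 Y14.50 E0.2688
G1 X16.96 Y20.25 E0.3135
G1 X12.75 Y24.46 E0.3583
G1 X7.00 Y26.00 E0.4031
G1 X1.25 Y24.46 E0.4479
G1 X-2.96 Y20.25 E0.4927
G1 X-4.50 Y14.50 E0.5375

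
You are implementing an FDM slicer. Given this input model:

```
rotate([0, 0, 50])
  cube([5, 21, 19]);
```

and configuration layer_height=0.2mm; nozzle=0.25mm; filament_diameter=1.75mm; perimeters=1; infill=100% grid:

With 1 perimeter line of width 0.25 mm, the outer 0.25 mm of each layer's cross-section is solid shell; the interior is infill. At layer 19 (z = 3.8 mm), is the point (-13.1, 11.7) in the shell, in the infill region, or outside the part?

infill

At z = 3.8 mm: the cube is present — its section is the full 5×21 rectangle; (whole slice rotated 50° about Z — lengths, areas and connectivity unchanged). Overall, the cross-section is a single solid region. Undo the 50° rotation: the query point maps to (0.542, 17.556) in the un-rotated model frame. The nearest boundary edge runs (0.00, 21.00)→(0.00, 0.00); distance from the point to it = 0.54 mm. The point is inside the cross-section and 0.54 mm from the nearest boundary — more than the 0.25 mm shell width (1 × 0.25), so it's in the infill interior.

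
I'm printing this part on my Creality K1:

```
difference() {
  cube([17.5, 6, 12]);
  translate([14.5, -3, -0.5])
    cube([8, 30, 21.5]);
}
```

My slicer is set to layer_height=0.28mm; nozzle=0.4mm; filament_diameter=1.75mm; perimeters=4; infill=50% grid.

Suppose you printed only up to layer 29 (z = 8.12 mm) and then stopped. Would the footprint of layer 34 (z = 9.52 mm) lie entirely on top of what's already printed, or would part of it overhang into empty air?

entirely on top

Compare the two slices. At z = 8.12: the cube is present — its section is the full 17.5×6 rectangle (area 105.00 mm²); the cube at (14.5, -3) (footprint 8×30) is included at this height (area 240.00 mm²); Subtracting the remaining from the first: starting from the 17.5×6 cube (105.00 mm²), the 8×30 cube at (14.5, -3) partially overlaps it — only the 18.00 mm² overlap (of its 240.00 mm²) is removed, clipping the outline — area = 87.00 mm². At z = 9.52: the 17.5×6 cube contributes its full rectangle (area 105.00 mm²); the 8×30 cube at (14.5, -3) contributes its full rectangle (area 240.00 mm²); After the difference (first − rest): starting from the 17.5×6 cube (105.00 mm²), the 8×30 cube at (14.5, -3) partially overlaps it — only the 18.00 mm² overlap (of its 240.00 mm²) is removed, clipping the outline — area = 87.00 mm². Checking containment: the cross-section at z = 9.52 is a subset of the cross-section at z = 8.12.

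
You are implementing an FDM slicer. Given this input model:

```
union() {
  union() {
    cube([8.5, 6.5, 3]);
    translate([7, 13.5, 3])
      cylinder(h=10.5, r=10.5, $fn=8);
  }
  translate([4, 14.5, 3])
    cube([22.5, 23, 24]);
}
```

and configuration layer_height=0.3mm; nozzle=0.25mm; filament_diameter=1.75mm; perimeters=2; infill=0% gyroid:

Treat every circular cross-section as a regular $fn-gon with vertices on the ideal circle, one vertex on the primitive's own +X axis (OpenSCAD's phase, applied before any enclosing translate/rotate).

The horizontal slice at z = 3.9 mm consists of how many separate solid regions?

At z = 3.9 mm: the cube is not intersected at this z (z outside [0, 3]); the cylinder at (7, 13.5): section is a regular 8-gon, circumradius r=10.5; Merging all regions: only the r=10.5 cylinder at (7, 13.5) is present, so the union is just that shape — 1 connected region; the 22.5×23 cube at (4, 14.5) contributes its full rectangle; Taking the union: the regions partially overlap (shared area 94.30 mm²), so overlapping operands fuse into one piece — 1 connected region. The result has 1 disconnected region.

1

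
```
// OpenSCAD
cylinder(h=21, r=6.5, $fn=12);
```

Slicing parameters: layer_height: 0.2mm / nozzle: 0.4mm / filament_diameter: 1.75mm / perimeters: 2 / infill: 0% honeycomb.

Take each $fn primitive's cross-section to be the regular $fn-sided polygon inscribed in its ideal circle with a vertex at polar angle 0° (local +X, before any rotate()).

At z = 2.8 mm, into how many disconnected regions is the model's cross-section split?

At z = 2.8 mm: the r=6.5 cylinder contributes a regular 12-gon of circumradius 6.5. The result has 1 disconnected region.

1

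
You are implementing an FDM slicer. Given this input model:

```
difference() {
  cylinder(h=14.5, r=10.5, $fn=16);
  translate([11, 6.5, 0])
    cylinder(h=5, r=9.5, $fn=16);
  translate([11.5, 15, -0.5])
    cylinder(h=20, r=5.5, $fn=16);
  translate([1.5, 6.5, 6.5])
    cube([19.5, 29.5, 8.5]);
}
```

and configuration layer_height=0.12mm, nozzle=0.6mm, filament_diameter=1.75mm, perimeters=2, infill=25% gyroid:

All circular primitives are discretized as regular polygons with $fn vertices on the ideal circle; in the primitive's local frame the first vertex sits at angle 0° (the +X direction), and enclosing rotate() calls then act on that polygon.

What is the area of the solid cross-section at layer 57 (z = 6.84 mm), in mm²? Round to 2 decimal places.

321.52 mm²

At z = 6.84 mm: the cylinder: section is a regular 16-gon, circumradius r=10.5 (area = (16/2)·10.500²·sin(360°/16) = 337.53 mm²); the cylinder at (11, 6.5) is not intersected at this z (z outside [0, 5]); the r=5.5 cylinder at (11.5, 15) gives a regular 16-gon of circumradius 5.5 (constant along its height) (area = (16/2)·5.500²·sin(360°/16) = 92.61 mm²); the cube at (1.5, 6.5) is present — its section is the full 19.5×29.5 rectangle (area 575.25 mm²); Taking the first minus the rest: starting from the r=10.5 cylinder (337.53 mm²), the r=5.5 cylinder at (11.5, 15) misses the remaining region (no effect); the 19.5×29.5 cube at (1.5, 6.5) partially overlaps it — only the 16.00 mm² overlap (of its 575.25 mm²) is removed, clipping the outline — area = 321.52 mm². Overall, the cross-section is a single solid region. Net area = 321.52 mm².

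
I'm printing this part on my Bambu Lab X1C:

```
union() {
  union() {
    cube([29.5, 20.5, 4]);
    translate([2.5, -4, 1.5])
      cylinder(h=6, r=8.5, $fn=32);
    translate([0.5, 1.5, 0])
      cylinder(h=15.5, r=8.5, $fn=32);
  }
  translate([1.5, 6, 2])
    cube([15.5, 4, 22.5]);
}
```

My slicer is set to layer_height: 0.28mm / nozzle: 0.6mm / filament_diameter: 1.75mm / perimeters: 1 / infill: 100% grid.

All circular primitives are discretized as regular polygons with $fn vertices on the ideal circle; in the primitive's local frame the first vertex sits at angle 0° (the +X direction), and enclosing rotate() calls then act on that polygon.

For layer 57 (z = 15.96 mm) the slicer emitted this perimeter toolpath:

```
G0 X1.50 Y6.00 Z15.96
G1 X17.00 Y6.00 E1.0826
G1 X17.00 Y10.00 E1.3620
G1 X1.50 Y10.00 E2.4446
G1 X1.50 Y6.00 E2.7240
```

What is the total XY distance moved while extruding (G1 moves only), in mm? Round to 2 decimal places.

Sum the Euclidean lengths of each G1 segment: total = 39.00 mm.

39.00 mm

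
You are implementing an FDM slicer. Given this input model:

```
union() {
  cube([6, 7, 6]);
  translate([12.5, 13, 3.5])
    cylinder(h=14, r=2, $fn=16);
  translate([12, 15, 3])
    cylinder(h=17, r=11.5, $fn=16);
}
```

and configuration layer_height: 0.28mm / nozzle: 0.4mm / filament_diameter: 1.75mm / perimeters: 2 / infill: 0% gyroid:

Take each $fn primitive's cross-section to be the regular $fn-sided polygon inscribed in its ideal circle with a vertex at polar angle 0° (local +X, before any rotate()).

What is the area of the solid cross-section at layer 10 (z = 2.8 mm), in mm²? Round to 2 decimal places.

At z = 2.8 mm: the cube (footprint 6×7) is included at this height (area 42.00 mm²); the cylinder at (12.5, 13) is not intersected at this z (z outside [3.5, 17.5]); the cylinder at (12, 15) does not reach this height (z outside [3, 20]); Merging all regions: only the 6×7 cube is present, so the union is just that shape — area = 42.00 mm². Overall, the cross-section is a single solid region. Net area = 42.00 mm².

42.00 mm²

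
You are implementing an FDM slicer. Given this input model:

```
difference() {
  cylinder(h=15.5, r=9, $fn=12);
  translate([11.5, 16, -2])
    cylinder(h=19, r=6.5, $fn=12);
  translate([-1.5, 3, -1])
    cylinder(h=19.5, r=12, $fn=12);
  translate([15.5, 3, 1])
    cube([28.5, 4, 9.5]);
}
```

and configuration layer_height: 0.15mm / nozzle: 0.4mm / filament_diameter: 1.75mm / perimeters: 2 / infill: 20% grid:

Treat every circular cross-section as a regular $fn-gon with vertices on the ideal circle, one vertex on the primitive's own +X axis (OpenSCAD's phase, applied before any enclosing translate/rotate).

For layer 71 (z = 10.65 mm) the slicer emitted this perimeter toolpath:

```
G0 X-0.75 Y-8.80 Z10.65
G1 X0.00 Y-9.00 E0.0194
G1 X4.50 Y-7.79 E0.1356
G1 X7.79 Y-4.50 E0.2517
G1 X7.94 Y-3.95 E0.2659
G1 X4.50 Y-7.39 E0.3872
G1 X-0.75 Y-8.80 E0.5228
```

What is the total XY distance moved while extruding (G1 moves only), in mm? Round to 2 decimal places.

Sum the Euclidean lengths of each G1 segment: total = 20.96 mm.

20.96 mm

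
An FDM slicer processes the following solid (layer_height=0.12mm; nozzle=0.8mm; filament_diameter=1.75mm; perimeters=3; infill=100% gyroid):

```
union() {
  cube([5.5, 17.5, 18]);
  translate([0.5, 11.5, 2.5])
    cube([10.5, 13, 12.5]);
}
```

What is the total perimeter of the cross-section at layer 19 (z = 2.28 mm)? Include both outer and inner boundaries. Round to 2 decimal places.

46.00 mm

At z = 2.28 mm: the cube is present — its section is the full 5.5×17.5 rectangle (perimeter 46.00 mm); the cube at (0.5, 11.5) does not reach this height (z outside [2.5, 15]); Combining (union): only the 5.5×17.5 cube is present, so the union is just that shape — boundary = 46.00 mm. Overall, the cross-section is a single solid region. Total boundary length (outer) = 46.00 mm.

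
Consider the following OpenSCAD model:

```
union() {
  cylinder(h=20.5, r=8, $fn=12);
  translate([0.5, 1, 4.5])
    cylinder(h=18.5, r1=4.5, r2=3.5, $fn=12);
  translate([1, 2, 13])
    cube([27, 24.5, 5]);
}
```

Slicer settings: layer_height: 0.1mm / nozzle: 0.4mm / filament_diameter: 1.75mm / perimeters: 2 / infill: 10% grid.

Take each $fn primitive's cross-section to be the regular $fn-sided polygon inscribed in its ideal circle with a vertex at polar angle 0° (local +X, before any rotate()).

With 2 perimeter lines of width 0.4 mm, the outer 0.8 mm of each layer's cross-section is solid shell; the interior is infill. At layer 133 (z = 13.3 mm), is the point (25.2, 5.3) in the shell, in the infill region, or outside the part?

At z = 13.3 mm: the r=8 cylinder contributes a regular 12-gon of circumradius 8; the cone at (0.5, 1): at t=0.476 of its height the radius interpolates to r₁+(r₂−r₁)t = 4.024, giving a regular 12-gon of that circumradius; the cube at (1, 2) is present — its section is the full 27×24.5 rectangle; Merging all regions: the regions partially overlap (shared area 75.26 mm²), so overlapping operands fuse into one piece — 1 connected region. Overall, the cross-section is a single solid region. The nearest boundary edge runs (28.00, 26.50)→(28.00, 2.00); distance from the point to it = 2.80 mm. The point is inside the cross-section and 2.80 mm from the nearest boundary — more than the 0.8 mm shell width (2 × 0.4), so it's in the infill interior.

infill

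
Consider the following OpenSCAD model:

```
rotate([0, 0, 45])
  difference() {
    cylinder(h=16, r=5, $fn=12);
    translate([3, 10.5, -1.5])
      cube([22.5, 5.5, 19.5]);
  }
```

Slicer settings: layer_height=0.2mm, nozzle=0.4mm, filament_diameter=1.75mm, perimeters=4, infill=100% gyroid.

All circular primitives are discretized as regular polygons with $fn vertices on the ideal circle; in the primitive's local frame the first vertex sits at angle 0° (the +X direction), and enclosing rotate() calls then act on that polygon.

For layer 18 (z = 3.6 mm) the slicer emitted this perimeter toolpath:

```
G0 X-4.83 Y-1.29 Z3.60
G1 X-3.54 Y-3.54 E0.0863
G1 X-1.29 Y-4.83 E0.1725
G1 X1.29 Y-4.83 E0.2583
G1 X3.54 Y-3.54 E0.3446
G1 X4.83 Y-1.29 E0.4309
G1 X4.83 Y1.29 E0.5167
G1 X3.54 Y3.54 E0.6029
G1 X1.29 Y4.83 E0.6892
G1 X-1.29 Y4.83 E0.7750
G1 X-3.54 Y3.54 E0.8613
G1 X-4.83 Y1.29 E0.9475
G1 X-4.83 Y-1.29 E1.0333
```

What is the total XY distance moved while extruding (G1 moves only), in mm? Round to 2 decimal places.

Sum the Euclidean lengths of each G1 segment: total = 31.07 mm.

31.07 mm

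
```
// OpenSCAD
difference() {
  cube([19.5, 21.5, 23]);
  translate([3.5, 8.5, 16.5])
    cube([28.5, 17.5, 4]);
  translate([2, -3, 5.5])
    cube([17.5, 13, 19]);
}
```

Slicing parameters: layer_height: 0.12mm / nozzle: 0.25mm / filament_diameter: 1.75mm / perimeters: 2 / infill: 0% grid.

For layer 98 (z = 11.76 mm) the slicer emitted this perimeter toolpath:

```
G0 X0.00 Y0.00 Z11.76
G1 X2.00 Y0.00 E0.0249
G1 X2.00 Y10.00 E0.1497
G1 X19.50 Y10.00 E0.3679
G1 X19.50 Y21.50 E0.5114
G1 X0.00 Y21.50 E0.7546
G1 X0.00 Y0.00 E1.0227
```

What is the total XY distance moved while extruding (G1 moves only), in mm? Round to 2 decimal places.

Sum the Euclidean lengths of each G1 segment: total = 82.00 mm.

82.00 mm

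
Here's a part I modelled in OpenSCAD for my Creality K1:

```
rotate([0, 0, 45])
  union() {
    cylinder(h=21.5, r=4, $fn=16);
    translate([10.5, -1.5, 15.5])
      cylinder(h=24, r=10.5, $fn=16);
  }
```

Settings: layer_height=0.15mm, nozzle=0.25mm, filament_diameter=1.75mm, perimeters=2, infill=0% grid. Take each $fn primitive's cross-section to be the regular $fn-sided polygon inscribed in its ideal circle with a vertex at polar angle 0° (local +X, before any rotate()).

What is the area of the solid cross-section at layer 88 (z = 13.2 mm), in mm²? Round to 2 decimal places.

48.98 mm²

At z = 13.2 mm: the r=4 cylinder contributes a regular 16-gon of circumradius 4 (area = (16/2)·4.000²·sin(360°/16) = 48.98 mm²); the cylinder at (10.5, -1.5) is not intersected at this z (z outside [15.5, 39.5]); Taking the union: only the r=4 cylinder is present, so the union is just that shape — area = 48.98 mm²; (rotated 45° about Z; rotation is an isometry so areas/perimeters/island counts are preserved). Overall, the cross-section is a single solid region. Net area = 48.98 mm².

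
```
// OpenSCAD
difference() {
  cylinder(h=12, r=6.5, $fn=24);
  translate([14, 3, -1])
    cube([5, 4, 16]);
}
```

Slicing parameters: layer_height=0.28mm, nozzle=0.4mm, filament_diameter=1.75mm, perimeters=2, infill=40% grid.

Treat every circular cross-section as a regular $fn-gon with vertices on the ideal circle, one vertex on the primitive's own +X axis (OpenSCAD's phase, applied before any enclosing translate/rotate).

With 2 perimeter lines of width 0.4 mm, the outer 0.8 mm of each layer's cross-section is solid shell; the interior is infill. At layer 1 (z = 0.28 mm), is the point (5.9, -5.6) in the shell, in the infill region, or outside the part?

outside

At z = 0.28 mm: the r=6.5 cylinder contributes a regular 24-gon of circumradius 6.5; the 5×4 cube at (14, 3) contributes its full rectangle; After the difference (first − rest): starting from the r=6.5 cylinder, the 5×4 cube at (14, 3) misses the remaining region (no effect) — 1 connected region. Overall, the cross-section is a single solid region. The nearest boundary edge runs (5.63, -3.25)→(4.60, -4.60); distance from the point to it = 1.65 mm. The point is not inside any of the regions above, so it lies outside the cross-section (1.65 mm from the nearest boundary).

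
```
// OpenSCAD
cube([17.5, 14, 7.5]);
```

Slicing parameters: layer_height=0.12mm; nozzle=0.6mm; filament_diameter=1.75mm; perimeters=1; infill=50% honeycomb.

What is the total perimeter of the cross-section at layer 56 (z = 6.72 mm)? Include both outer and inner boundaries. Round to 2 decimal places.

63.00 mm

At z = 6.72 mm: the 17.5×14 cube contributes its full rectangle (perimeter 63.00 mm). Overall, the cross-section is a single solid region. Total boundary length (outer) = 63.00 mm.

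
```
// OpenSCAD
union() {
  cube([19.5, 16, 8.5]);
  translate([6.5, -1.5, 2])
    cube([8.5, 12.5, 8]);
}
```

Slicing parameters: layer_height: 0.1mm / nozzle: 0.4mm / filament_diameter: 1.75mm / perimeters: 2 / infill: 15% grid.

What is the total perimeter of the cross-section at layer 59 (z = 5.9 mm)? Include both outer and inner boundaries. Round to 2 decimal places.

74.00 mm

At z = 5.9 mm: the 19.5×16 cube contributes its full rectangle (perimeter 71.00 mm); the 8.5×12.5 cube at (6.5, -1.5) contributes its full rectangle (perimeter 42.00 mm); Merging all regions: the regions partially overlap (shared area 93.50 mm²), so the edge portions inside another operand are dropped and the merged outline is re-measured after clipping — boundary = 74.00 mm. Overall, the cross-section is a single solid region. Total boundary length (outer) = 74.00 mm.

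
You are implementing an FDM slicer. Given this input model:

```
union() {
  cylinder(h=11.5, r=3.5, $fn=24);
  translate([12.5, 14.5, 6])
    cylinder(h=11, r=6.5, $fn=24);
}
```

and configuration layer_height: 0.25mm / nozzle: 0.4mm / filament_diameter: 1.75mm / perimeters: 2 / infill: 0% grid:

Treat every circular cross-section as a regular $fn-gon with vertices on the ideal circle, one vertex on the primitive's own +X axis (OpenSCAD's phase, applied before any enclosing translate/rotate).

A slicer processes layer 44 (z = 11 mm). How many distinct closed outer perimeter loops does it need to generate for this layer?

2

At z = 11 mm: the cylinder: section is a regular 24-gon, circumradius r=3.5; the r=6.5 cylinder at (12.5, 14.5) contributes a regular 24-gon of circumradius 6.5; Combining (union): the 2 present regions are separate (no shared area or edge), so areas and boundary lengths simply add and each stays a separate island — 2 connected regions. The result has 2 disconnected regions.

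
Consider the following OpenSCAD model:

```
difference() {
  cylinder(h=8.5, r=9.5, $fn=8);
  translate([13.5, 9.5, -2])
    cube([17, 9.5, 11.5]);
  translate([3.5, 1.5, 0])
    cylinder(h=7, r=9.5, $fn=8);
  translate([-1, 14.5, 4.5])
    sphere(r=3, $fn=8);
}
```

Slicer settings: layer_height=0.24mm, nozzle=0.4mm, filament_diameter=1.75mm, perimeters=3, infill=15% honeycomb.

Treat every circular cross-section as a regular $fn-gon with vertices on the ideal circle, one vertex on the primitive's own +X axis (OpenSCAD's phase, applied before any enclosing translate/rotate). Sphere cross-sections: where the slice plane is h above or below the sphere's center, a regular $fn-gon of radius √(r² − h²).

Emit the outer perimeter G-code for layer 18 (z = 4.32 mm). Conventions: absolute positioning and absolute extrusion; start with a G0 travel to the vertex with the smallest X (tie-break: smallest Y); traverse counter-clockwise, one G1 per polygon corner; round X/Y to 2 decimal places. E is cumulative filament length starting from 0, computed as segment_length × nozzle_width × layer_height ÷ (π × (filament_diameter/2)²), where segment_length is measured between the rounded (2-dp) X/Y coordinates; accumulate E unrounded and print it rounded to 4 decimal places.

G0 X-9.50 Y0.00 Z4.32
G1 X-6.72 Y-6.72 E0.2903
G1 X0.00 Y-9.50 E0.5805
G1 X6.72 Y-6.72 E0.8708
G1 X6.74 Y-6.66 E0.8733
G1 X3.50 Y-8.00 E1.0132
G1 X-3.22 Y-5.22 E1.3035
G1 X-6.00 Y1.50 E1.5937
G1 X-3.24 Y8.16 E1.8815
G1 X-6.72 Y6.72 E2.0318
G1 X-9.50 Y0.00 E2.3220

At z = 4.32 mm: the r=9.5 cylinder gives a regular 8-gon of circumradius 9.5 (constant along its height); the cube at (13.5, 9.5) (footprint 17×9.5) is included at this height; the r=9.5 cylinder at (3.5, 1.5) gives a regular 8-gon of circumradius 9.5 (constant along its height); the sphere at (-1, 14.5): section is a regular 8-gon, circumradius = √(r²−h²) = √(3²−0.18²) = 2.995; After the difference (first − rest): starting from the r=9.5 cylinder, the 17×9.5 cube at (13.5, 9.5) misses the remaining region (no effect); the r=9.5 cylinder at (3.5, 1.5) partially overlaps it — only the 188.27 mm² overlap (of its 255.27 mm²) is removed, clipping the outline; the r=3 sphere at (-1, 14.5) misses the remaining region (no effect) — 1 connected region. The outline is a single polygon with 10 vertices. Extrusion per mm of travel: 0.4 × 0.24 / (π × 0.875²) = 0.039912. Accumulating E over each segment gives final E = 2.3220.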